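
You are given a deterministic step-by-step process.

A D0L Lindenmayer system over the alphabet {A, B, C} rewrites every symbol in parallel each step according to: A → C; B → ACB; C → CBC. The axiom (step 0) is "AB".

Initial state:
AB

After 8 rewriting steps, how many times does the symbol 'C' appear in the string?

step 0: AB
step 1: CACB
step 2: CBCCCBCACB
step 3: CBCACBCBCCBCCBCACBCBCCCBCACB
step 4: CBCACBCBCCCBCACBCBCACBCBCCBCACBCBCCBCACBCBCCCBCACBCBCACBCBCCBCCBCACBCBCCCBCACB
step 5: CBCACBCBCCCBCACBCBCACBCBCCBCCBCACBCBCCCBCACBCBCACBCBCCCBCA…CBCBCCBCACBCBCCBCACBCBCCCBCACBCBCACBCBCCBCCBCACBCBCCCBCACB  (len 216)
step 6: CBCACBCBCCCBCACBCBCACBCBCCBCCBCACBCBCCCBCACBCBCACBCBCCCBCA…CBCBCCBCACBCBCCBCACBCBCCCBCACBCBCACBCBCCBCCBCACBCBCCCBCACB  (len 598)
step 7: CBCACBCBCCCBCACBCBCACBCBCCBCCBCACBCBCCCBCACBCBCACBCBCCCBCA…CBCBCCBCACBCBCCBCACBCBCCCBCACBCBCACBCBCCBCCBCACBCBCCCBCACB  (len 1656)
step 8: CBCACBCBCCCBCACBCBCACBCBCCBCCBCACBCBCCCBCACBCBCACBCBCCCBCA…CBCBCCBCACBCBCCBCACBCBCCCBCACBCBCACBCBCCBCCBCACBCBCCCBCACB  (len 4586)

2592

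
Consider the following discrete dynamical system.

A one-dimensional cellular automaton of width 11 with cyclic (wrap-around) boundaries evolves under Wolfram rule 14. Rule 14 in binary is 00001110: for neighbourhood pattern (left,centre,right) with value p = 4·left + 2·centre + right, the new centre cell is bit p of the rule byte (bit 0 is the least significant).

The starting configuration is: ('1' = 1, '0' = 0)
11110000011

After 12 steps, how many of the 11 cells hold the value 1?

k=0  11110000011
k=1  00000000110
k=2  00000001100
k=3  00000011000
k=4  00000110000
k=5  00001100000
k=6  00011000000
k=7  00110000000
k=8  01100000000
k=9  11000000000
k=10  10000000001
k=11  00000000011
k=12  00000000110

2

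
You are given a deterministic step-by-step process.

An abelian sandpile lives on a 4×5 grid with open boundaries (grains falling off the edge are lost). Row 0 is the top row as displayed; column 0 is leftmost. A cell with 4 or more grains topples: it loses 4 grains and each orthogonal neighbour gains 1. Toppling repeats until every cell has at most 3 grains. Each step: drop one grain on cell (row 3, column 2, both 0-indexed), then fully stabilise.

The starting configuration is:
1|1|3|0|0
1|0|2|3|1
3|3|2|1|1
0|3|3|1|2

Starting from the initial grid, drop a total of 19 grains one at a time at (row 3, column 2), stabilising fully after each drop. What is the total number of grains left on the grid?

32

step 0: 1|1|3|0|0
1|0|2|3|1
3|3|2|1|1
0|3|3|1|2
step 1: 1|1|3|0|0
2|1|3|3|1
0|2|0|2|1
2|1|2|2|2
step 2: 1|1|3|0|0
2|1|3|3|1
0|2|0|2|1
2|1|3|2|2
step 3: 1|1|3|0|0
2|1|3|3|1
0|2|1|2|1
2|2|0|3|2
step 4: 1|1|3|0|0
2|1|3|3|1
0|2|1|2|1
2|2|1|3|2
step 5: 1|1|3|0|0
2|1|3|3|1
0|2|1|2|1
2|2|2|3|2
step 6: 1|1|3|0|0
2|1|3|3|1
0|2|1|2|1
2|2|3|3|2
step 7: 1|1|3|0|0
2|1|3|3|1
0|2|2|3|1
2|3|1|0|3
step 8: 1|1|3|0|0
2|1|3|3|1
0|2|2|3|1
2|3|2|0|3
step 9: 1|1|3|0|0
2|1|3|3|1
0|2|2|3|1
2|3|3|0|3
step 10: 1|1|3|0|0
2|1|3|3|1
0|3|3|3|1
3|0|1|1|3
step 11: 1|1|3|0|0
2|1|3|3|1
0|3|3|3|1
3|0|2|1|3
step 12: 1|1|3|0|0
2|1|3|3|1
0|3|3|3|1
3|0|3|1|3
step 13: 1|2|0|2|0
2|3|2|1|2
1|0|3|1|2
3|2|1|3|3
step 14: 1|2|0|2|0
2|3|2|1|2
1|0|3|1|2
3|2|2|3|3
step 15: 1|2|0|2|0
2|3|2|1|2
1|0|3|1|2
3|2|3|3|3
step 16: 1|2|0|2|0
2|3|3|1|2
1|1|0|3|3
3|3|2|1|0
step 17: 1|2|0|2|0
2|3|3|1|2
1|1|0|3|3
3|3|3|1|0
step 18: 1|2|0|2|0
2|3|3|1|2
2|2|1|3|3
0|1|1|2|0
step 19: 1|2|0|2|0
2|3|3|1|2
2|2|1|3|3
0|1|2|2|0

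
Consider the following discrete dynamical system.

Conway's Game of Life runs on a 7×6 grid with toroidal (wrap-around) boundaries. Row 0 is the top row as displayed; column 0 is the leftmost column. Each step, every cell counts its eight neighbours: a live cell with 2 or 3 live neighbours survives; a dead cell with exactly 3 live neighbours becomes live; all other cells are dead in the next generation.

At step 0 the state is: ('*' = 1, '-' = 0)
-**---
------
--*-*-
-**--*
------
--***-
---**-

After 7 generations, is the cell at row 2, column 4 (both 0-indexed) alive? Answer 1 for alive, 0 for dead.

0

gen 0: -**---
------
--*-*-
-**--*
------
--***-
---**-
gen 1: --**--
-***--
-***--
-***--
-*--*-
--*-*-
-*--*-
gen 2: ----*-
----*-
*---*-
*---*-
-*--*-
-**-**
-*--*-
gen 3: ---***
---**-
---**-
**-**-
-**-*-
-**-**
***-*-
gen 4: **----
--*---
------
**----
------
----*-
------
gen 5: -*----
-*----
-*----
------
------
------
------
gen 6: ------
***---
------
------
------
------
------
gen 7: -*----
-*----
-*----
------
------
------
------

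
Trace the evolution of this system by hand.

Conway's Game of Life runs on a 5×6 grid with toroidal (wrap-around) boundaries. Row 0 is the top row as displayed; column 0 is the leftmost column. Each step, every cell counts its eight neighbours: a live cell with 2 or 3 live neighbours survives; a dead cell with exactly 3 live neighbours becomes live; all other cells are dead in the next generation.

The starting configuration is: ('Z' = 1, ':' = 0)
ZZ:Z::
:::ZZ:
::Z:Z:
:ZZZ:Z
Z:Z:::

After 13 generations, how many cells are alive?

8

[0] ZZ:Z::
:::ZZ:
::Z:Z:
:ZZZ:Z
Z:Z:::
[1] ZZ:ZZZ
:Z::ZZ
:Z:::Z
Z:::ZZ
::::ZZ
[2] :ZZZ::
:Z:Z::
:Z::::
::::::
:Z::::
[3] ZZ:Z::
ZZ:Z::
::Z:::
::::::
:Z::::
[4] ::::::
Z::Z::
:ZZ:::
::::::
ZZZ:::
[5] Z:Z:::
:ZZ:::
:ZZ:::
Z:::::
:Z::::
[6] Z:Z:::
Z::Z::
Z:Z:::
Z:Z:::
ZZ::::
[7] Z:Z::Z
Z:ZZ:Z
Z:ZZ:Z
Z:Z::Z
Z:Z::Z
[8] ::Z:::
::::::
::::::
::Z:::
::ZZZ:
[9] ::Z:::
::::::
::::::
::Z:::
:ZZ:::
[10] :ZZ:::
::::::
::::::
:ZZ:::
:ZZZ::
[11] :Z:Z::
::::::
::::::
:Z:Z::
Z::Z::
[12] ::Z:::
::::::
::::::
::Z:::
ZZ:ZZ:
[13] :ZZZ::
::::::
::::::
:ZZZ::
:Z:Z::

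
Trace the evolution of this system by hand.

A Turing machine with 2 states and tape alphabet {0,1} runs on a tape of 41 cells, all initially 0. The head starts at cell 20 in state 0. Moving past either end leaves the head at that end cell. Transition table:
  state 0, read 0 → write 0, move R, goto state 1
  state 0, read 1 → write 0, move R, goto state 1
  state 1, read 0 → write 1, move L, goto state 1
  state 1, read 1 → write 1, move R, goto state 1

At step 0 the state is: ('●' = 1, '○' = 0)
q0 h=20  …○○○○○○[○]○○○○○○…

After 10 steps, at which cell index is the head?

12

k=0  q0 h=20  …○○○○○○[○]○○○○○○…
k=1  q1 h=21  …○○○○○○[○]○○○○○○…
k=2  q1 h=20  …○○○○○○[○]●○○○○○…
k=3  q1 h=19  …○○○○○○[○]●●○○○○…
k=4  q1 h=18  …○○○○○○[○]●●●○○○…
k=5  q1 h=17  …○○○○○○[○]●●●●○○…
k=6  q1 h=16  …○○○○○○[○]●●●●●○…
k=7  q1 h=15  …○○○○○○[○]●●●●●●…
k=8  q1 h=14  …○○○○○○[○]●●●●●●…
k=9  q1 h=13  …○○○○○○[○]●●●●●●…
k=10  q1 h=12  …○○○○○○[○]●●●●●●…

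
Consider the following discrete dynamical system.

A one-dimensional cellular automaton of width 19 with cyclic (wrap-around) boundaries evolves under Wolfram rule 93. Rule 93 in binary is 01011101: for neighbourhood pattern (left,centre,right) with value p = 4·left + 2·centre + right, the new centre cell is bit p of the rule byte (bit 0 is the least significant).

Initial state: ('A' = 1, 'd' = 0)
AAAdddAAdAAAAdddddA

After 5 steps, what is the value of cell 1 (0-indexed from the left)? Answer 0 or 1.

k=0  AAAdddAAdAAAAdddddA
k=1  ddAAAdAAdAddAAAAAdA
k=2  AdAdAdAAdAAdAdddAdA
k=3  AdAdAdAAdAAdAAAdAdA
k=4  AdAdAdAAdAAdAdAdAdA
k=5  AdAdAdAAdAAdAdAdAdA

0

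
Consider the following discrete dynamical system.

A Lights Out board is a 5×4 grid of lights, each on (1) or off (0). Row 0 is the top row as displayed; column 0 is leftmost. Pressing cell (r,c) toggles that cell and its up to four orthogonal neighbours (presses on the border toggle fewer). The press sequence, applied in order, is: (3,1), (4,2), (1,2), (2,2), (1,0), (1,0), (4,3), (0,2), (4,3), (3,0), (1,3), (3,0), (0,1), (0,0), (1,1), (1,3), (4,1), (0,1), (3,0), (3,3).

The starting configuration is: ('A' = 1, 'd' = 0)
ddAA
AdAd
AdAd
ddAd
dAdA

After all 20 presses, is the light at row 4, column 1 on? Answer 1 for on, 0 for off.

k=0  ddAA
AdAd
AdAd
ddAd
dAdA
k=1  ddAA
AdAd
AAAd
AAdd
dddA
k=2  ddAA
AdAd
AAAd
AAAd
dAAd
k=3  dddA
AAdA
AAdd
AAAd
dAAd
k=4  dddA
AAAA
AdAA
AAdd
dAAd
k=5  AddA
ddAA
ddAA
AAdd
dAAd
k=6  dddA
AAAA
AdAA
AAdd
dAAd
k=7  dddA
AAAA
AdAA
AAdA
dAdA
k=8  dAAd
AAdA
AdAA
AAdA
dAdA
k=9  dAAd
AAdA
AdAA
AAdd
dAAd
k=10  dAAd
AAdA
ddAA
dddd
AAAd
k=11  dAAA
AAAd
ddAd
dddd
AAAd
k=12  dAAA
AAAd
AdAd
AAdd
dAAd
k=13  AddA
AdAd
AdAd
AAdd
dAAd
k=14  dAdA
ddAd
AdAd
AAdd
dAAd
k=15  dddA
AAdd
AAAd
AAdd
dAAd
k=16  dddd
AAAA
AAAA
AAdd
dAAd
k=17  dddd
AAAA
AAAA
Addd
Addd
k=18  AAAd
AdAA
AAAA
Addd
Addd
k=19  AAAd
AdAA
dAAA
dAdd
dddd
k=20  AAAd
AdAA
dAAd
dAAA
dddA

0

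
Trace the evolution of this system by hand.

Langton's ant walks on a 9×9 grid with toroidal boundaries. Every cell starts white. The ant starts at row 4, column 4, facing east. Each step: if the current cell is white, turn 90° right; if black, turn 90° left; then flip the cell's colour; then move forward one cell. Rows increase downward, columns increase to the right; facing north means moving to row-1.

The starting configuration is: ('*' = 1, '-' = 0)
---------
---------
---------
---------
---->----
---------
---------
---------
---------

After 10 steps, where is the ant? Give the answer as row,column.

k=0  ---------
---------
---------
---------
---->----
---------
---------
---------
---------
k=1  ---------
---------
---------
---------
----*----
----v----
---------
---------
---------
k=2  ---------
---------
---------
---------
----*----
---<*----
---------
---------
---------
k=3  ---------
---------
---------
---------
---^*----
---**----
---------
---------
---------
k=4  ---------
---------
---------
---------
---*>----
---**----
---------
---------
---------
k=5  ---------
---------
---------
----^----
---*-----
---**----
---------
---------
---------
k=6  ---------
---------
---------
----*>---
---*-----
---**----
---------
---------
---------
k=7  ---------
---------
---------
----**---
---*-v---
---**----
---------
---------
---------
k=8  ---------
---------
---------
----**---
---*<*---
---**----
---------
---------
---------
k=9  ---------
---------
---------
----^*---
---***---
---**----
---------
---------
---------
k=10  ---------
---------
---------
---<-*---
---***---
---**----
---------
---------
---------

3,3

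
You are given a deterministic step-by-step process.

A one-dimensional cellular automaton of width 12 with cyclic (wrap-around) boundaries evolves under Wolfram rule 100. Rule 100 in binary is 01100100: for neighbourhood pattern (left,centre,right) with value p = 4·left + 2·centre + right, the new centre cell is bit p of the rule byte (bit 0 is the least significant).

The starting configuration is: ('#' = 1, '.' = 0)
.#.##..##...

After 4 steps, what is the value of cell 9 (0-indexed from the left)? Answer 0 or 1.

k=0  .#.##..##...
k=1  .##.#...#...
k=2  ..###...#...
k=3  ....#...#...
k=4  ....#...#...

0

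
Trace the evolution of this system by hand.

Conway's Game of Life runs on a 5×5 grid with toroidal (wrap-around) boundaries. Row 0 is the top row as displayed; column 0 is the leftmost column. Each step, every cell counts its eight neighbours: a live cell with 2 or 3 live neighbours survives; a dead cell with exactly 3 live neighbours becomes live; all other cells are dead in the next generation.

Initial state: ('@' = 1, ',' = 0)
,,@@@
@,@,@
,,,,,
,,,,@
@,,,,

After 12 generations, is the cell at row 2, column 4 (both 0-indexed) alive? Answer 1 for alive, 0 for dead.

step 0: ,,@@@
@,@,@
,,,,,
,,,,@
@,,,,
step 1: ,,@,,
@@@,@
@,,@@
,,,,,
@,,,,
step 2: ,,@@@
,,@,,
,,@@,
@,,,,
,,,,,
step 3: ,,@@,
,@,,@
,@@@,
,,,,,
,,,@@
step 4: @,@,,
@@,,@
@@@@,
,,,,@
,,@@@
step 5: ,,@,,
,,,,,
,,@@,
,,,,,
@@@,@
step 6: @,@@,
,,@@,
,,,,,
@,,,@
@@@@,
step 7: @,,,,
,@@@@
,,,@@
@,@@@
,,,,,
step 8: @@@@@
,@@,,
,,,,,
@,@,,
@@,@,
step 9: ,,,,,
,,,,@
,,@,,
@,@,@
,,,,,
step 10: ,,,,,
,,,,,
@@,,@
,@,@,
,,,,,
step 11: ,,,,,
@,,,,
@@@,@
,@@,@
,,,,,
step 12: ,,,,,
@,,,@
,,@,@
,,@,@
,,,,,

1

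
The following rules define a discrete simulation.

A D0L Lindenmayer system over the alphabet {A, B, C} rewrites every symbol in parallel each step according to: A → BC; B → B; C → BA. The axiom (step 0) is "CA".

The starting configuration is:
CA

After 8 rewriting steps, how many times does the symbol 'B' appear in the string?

16

0) CA
1) BABC
2) BBCBBA
3) BBBABBBC
4) BBBBCBBBBA
5) BBBBBABBBBBC
6) BBBBBBCBBBBBBA
7) BBBBBBBABBBBBBBC
8) BBBBBBBBCBBBBBBBBA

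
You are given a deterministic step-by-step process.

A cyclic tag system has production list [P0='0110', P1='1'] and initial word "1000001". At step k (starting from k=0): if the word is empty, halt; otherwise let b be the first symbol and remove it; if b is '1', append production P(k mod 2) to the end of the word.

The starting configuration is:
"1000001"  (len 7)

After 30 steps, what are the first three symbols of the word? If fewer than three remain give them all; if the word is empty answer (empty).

110

[0] "1000001"  (len 7)
[1] "0000010110"  (len 10)
[2] "000010110"  (len 9)
[3] "00010110"  (len 8)
[4] "0010110"  (len 7)
[5] "010110"  (len 6)
[6] "10110"  (len 5)
[7] "01100110"  (len 8)
[8] "1100110"  (len 7)
[9] "1001100110"  (len 10)
[10] "0011001101"  (len 10)
[11] "011001101"  (len 9)
[12] "11001101"  (len 8)
[13] "10011010110"  (len 11)
[14] "00110101101"  (len 11)
[15] "0110101101"  (len 10)
[16] "110101101"  (len 9)
[17] "101011010110"  (len 12)
[18] "010110101101"  (len 12)
[19] "10110101101"  (len 11)
[20] "01101011011"  (len 11)
[21] "1101011011"  (len 10)
[22] "1010110111"  (len 10)
[23] "0101101110110"  (len 13)
[24] "101101110110"  (len 12)
[25] "011011101100110"  (len 15)
[26] "11011101100110"  (len 14)
[27] "10111011001100110"  (len 17)
[28] "01110110011001101"  (len 17)
[29] "1110110011001101"  (len 16)
[30] "1101100110011011"  (len 16)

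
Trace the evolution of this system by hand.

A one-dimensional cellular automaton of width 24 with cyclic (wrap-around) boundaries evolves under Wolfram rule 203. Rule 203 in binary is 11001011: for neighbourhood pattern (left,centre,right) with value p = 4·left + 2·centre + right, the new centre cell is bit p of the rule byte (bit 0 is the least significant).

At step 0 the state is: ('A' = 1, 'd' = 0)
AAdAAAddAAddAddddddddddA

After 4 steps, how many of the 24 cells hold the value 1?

0) AAdAAAddAAddAddddddddddA
1) AAdAAAdAAAdAddAAAAAAAAAA
2) AAdAAAdAAAdddAAAAAAAAAAA
3) AAdAAAdAAAdAAAAAAAAAAAAA
4) AAdAAAdAAAdAAAAAAAAAAAAA

21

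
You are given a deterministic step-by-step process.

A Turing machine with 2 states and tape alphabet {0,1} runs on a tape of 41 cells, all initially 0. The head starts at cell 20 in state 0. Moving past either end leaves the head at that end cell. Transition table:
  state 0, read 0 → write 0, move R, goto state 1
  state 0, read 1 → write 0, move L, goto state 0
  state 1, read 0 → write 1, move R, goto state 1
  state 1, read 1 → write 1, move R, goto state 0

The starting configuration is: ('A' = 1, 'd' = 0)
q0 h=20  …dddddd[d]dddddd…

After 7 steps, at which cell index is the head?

27

0) q0 h=20  …dddddd[d]dddddd…
1) q1 h=21  …dddddd[d]dddddd…
2) q1 h=22  …dddddA[d]dddddd…
3) q1 h=23  …ddddAA[d]dddddd…
4) q1 h=24  …dddAAA[d]dddddd…
5) q1 h=25  …ddAAAA[d]dddddd…
6) q1 h=26  …dAAAAA[d]dddddd…
7) q1 h=27  …AAAAAA[d]dddddd…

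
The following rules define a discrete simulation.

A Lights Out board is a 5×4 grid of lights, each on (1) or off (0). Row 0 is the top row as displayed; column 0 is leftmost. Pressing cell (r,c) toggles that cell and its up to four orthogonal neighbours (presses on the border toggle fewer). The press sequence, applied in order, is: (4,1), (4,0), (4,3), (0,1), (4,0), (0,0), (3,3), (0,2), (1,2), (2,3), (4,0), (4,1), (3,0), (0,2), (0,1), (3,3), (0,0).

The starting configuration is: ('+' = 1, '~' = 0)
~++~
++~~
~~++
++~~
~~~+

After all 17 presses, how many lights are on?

[0] ~++~
++~~
~~++
++~~
~~~+
[1] ~++~
++~~
~~++
+~~~
++++
[2] ~++~
++~~
~~++
~~~~
~~++
[3] ~++~
++~~
~~++
~~~+
~~~~
[4] +~~~
+~~~
~~++
~~~+
~~~~
[5] +~~~
+~~~
~~++
+~~+
++~~
[6] ~+~~
~~~~
~~++
+~~+
++~~
[7] ~+~~
~~~~
~~+~
+~+~
++~+
[8] ~~++
~~+~
~~+~
+~+~
++~+
[9] ~~~+
~+~+
~~~~
+~+~
++~+
[10] ~~~+
~+~~
~~++
+~++
++~+
[11] ~~~+
~+~~
~~++
~~++
~~~+
[12] ~~~+
~+~~
~~++
~+++
++++
[13] ~~~+
~+~~
+~++
+~++
~+++
[14] ~++~
~++~
+~++
+~++
~+++
[15] +~~~
~~+~
+~++
+~++
~+++
[16] +~~~
~~+~
+~+~
+~~~
~++~
[17] ~+~~
+~+~
+~+~
+~~~
~++~

8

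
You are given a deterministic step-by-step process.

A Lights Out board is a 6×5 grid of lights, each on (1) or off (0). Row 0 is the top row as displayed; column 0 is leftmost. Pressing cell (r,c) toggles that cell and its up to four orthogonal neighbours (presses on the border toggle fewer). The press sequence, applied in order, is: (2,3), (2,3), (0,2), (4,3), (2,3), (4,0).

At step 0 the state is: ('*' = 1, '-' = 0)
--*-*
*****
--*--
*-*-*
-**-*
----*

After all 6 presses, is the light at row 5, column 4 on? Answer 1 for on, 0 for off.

1

[0] --*-*
*****
--*--
*-*-*
-**-*
----*
[1] --*-*
***-*
---**
*-***
-**-*
----*
[2] --*-*
*****
--*--
*-*-*
-**-*
----*
[3] -*-**
**-**
--*--
*-*-*
-**-*
----*
[4] -*-**
**-**
--*--
*-***
-*-*-
---**
[5] -*-**
**--*
---**
*-*-*
-*-*-
---**
[6] -*-**
**--*
---**
--*-*
*--*-
*--**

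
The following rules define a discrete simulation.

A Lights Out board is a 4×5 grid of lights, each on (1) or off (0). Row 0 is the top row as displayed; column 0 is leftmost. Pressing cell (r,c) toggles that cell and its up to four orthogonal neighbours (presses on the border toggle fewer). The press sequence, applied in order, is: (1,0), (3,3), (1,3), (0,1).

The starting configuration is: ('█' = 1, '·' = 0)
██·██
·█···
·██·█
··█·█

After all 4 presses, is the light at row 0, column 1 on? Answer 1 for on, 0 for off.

gen 0: ██·██
·█···
·██·█
··█·█
gen 1: ·█·██
█····
███·█
··█·█
gen 2: ·█·██
█····
█████
···█·
gen 3: ·█··█
█·███
███·█
···█·
gen 4: █·█·█
█████
███·█
···█·

0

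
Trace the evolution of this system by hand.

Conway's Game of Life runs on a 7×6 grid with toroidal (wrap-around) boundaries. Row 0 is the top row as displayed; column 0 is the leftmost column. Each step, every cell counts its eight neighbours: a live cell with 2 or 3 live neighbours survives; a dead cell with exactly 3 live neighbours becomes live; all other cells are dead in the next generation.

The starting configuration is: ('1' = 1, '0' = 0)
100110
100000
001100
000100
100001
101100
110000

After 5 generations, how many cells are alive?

0) 100110
100000
001100
000100
100001
101100
110000
1) 100000
011011
001100
001110
111111
001000
100010
2) 100110
111011
000001
100000
100001
001000
010001
3) 000100
011000
000010
100000
110001
010001
111111
4) 000001
001100
010000
110000
010001
000100
010101
5) 100100
001000
110000
011000
011000
000000
101000

11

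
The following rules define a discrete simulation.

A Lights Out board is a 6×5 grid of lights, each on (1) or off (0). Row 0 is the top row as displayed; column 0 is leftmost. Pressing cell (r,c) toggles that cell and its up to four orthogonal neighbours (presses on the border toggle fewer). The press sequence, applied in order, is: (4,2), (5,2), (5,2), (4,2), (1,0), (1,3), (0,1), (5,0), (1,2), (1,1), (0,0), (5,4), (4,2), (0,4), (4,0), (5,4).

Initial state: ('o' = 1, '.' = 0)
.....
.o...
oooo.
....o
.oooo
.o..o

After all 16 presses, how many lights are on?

k=0  .....
.o...
oooo.
....o
.oooo
.o..o
k=1  .....
.o...
oooo.
..o.o
....o
.oo.o
k=2  .....
.o...
oooo.
..o.o
..o.o
...oo
k=3  .....
.o...
oooo.
..o.o
....o
.oo.o
k=4  .....
.o...
oooo.
....o
.oooo
.o..o
k=5  o....
o....
.ooo.
....o
.oooo
.o..o
k=6  o..o.
o.ooo
.oo..
....o
.oooo
.o..o
k=7  .ooo.
ooooo
.oo..
....o
.oooo
.o..o
k=8  .ooo.
ooooo
.oo..
....o
ooooo
o...o
k=9  .o.o.
o...o
.o...
....o
ooooo
o...o
k=10  ...o.
.oo.o
.....
....o
ooooo
o...o
k=11  oo.o.
ooo.o
.....
....o
ooooo
o...o
k=12  oo.o.
ooo.o
.....
....o
oooo.
o..o.
k=13  oo.o.
ooo.o
.....
..o.o
o....
o.oo.
k=14  oo..o
ooo..
.....
..o.o
o....
o.oo.
k=15  oo..o
ooo..
.....
o.o.o
.o...
..oo.
k=16  oo..o
ooo..
.....
o.o.o
.o..o
..o.o

13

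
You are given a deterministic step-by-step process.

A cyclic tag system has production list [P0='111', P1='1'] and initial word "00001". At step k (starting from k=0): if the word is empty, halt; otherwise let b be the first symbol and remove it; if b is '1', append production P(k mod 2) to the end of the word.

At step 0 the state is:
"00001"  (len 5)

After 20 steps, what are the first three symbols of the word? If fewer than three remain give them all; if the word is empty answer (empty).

111

0) "00001"  (len 5)
1) "0001"  (len 4)
2) "001"  (len 3)
3) "01"  (len 2)
4) "1"  (len 1)
5) "111"  (len 3)
6) "111"  (len 3)
7) "11111"  (len 5)
8) "11111"  (len 5)
9) "1111111"  (len 7)
10) "1111111"  (len 7)
11) "111111111"  (len 9)
12) "111111111"  (len 9)
13) "11111111111"  (len 11)
14) "11111111111"  (len 11)
15) "1111111111111"  (len 13)
16) "1111111111111"  (len 13)
17) "111111111111111"  (len 15)
18) "111111111111111"  (len 15)
19) "11111111111111111"  (len 17)
20) "11111111111111111"  (len 17)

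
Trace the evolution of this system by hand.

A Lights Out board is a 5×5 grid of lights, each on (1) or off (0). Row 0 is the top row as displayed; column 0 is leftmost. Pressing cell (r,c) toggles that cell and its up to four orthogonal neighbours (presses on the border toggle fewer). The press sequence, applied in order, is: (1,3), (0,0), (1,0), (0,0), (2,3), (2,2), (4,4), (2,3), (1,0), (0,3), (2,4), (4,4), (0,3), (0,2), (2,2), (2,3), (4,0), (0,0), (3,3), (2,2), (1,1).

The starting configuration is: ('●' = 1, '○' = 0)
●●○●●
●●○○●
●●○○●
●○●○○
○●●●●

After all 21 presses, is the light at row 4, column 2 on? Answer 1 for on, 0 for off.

1

k=0  ●●○●●
●●○○●
●●○○●
●○●○○
○●●●●
k=1  ●●○○●
●●●●○
●●○●●
●○●○○
○●●●●
k=2  ○○○○●
○●●●○
●●○●●
●○●○○
○●●●●
k=3  ●○○○●
●○●●○
○●○●●
●○●○○
○●●●●
k=4  ○●○○●
○○●●○
○●○●●
●○●○○
○●●●●
k=5  ○●○○●
○○●○○
○●●○○
●○●●○
○●●●●
k=6  ○●○○●
○○○○○
○○○●○
●○○●○
○●●●●
k=7  ○●○○●
○○○○○
○○○●○
●○○●●
○●●○○
k=8  ○●○○●
○○○●○
○○●○●
●○○○●
○●●○○
k=9  ●●○○●
●●○●○
●○●○●
●○○○●
○●●○○
k=10  ●●●●○
●●○○○
●○●○●
●○○○●
○●●○○
k=11  ●●●●○
●●○○●
●○●●○
●○○○○
○●●○○
k=12  ●●●●○
●●○○●
●○●●○
●○○○●
○●●●●
k=13  ●●○○●
●●○●●
●○●●○
●○○○●
○●●●●
k=14  ●○●●●
●●●●●
●○●●○
●○○○●
○●●●●
k=15  ●○●●●
●●○●●
●●○○○
●○●○●
○●●●●
k=16  ●○●●●
●●○○●
●●●●●
●○●●●
○●●●●
k=17  ●○●●●
●●○○●
●●●●●
○○●●●
●○●●●
k=18  ○●●●●
○●○○●
●●●●●
○○●●●
●○●●●
k=19  ○●●●●
○●○○●
●●●○●
○○○○○
●○●○●
k=20  ○●●●●
○●●○●
●○○●●
○○●○○
●○●○●
k=21  ○○●●●
●○○○●
●●○●●
○○●○○
●○●○●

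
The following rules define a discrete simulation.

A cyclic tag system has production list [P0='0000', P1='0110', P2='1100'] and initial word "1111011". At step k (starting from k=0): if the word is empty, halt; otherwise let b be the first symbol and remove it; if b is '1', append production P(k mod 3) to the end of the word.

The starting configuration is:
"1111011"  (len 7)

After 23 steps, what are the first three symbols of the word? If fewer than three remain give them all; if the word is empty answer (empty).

110

t=0: "1111011"  (len 7)
t=1: "1110110000"  (len 10)
t=2: "1101100000110"  (len 13)
t=3: "1011000001101100"  (len 16)
t=4: "0110000011011000000"  (len 19)
t=5: "110000011011000000"  (len 18)
t=6: "100000110110000001100"  (len 21)
t=7: "000001101100000011000000"  (len 24)
t=8: "00001101100000011000000"  (len 23)
t=9: "0001101100000011000000"  (len 22)
t=10: "001101100000011000000"  (len 21)
t=11: "01101100000011000000"  (len 20)
t=12: "1101100000011000000"  (len 19)
t=13: "1011000000110000000000"  (len 22)
t=14: "0110000001100000000000110"  (len 25)
t=15: "110000001100000000000110"  (len 24)
t=16: "100000011000000000001100000"  (len 27)
t=17: "000000110000000000011000000110"  (len 30)
t=18: "00000110000000000011000000110"  (len 29)
t=19: "0000110000000000011000000110"  (len 28)
t=20: "000110000000000011000000110"  (len 27)
t=21: "00110000000000011000000110"  (len 26)
t=22: "0110000000000011000000110"  (len 25)
t=23: "110000000000011000000110"  (len 24)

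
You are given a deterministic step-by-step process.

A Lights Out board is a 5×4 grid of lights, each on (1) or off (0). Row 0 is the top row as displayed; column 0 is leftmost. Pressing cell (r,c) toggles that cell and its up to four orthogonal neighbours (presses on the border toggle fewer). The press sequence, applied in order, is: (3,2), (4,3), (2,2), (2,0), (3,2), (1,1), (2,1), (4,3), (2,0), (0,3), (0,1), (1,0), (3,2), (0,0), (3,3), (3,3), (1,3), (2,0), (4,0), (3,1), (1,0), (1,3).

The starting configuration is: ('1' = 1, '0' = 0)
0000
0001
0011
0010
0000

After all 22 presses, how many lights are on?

10

gen 0: 0000
0001
0011
0010
0000
gen 1: 0000
0001
0001
0101
0010
gen 2: 0000
0001
0001
0100
0001
gen 3: 0000
0011
0110
0110
0001
gen 4: 0000
1011
1010
1110
0001
gen 5: 0000
1011
1000
1001
0011
gen 6: 0100
0101
1100
1001
0011
gen 7: 0100
0001
0010
1101
0011
gen 8: 0100
0001
0010
1100
0000
gen 9: 0100
1001
1110
0100
0000
gen 10: 0111
1000
1110
0100
0000
gen 11: 1001
1100
1110
0100
0000
gen 12: 0001
0000
0110
0100
0000
gen 13: 0001
0000
0100
0011
0010
gen 14: 1101
1000
0100
0011
0010
gen 15: 1101
1000
0101
0000
0011
gen 16: 1101
1000
0100
0011
0010
gen 17: 1100
1011
0101
0011
0010
gen 18: 1100
0011
1001
1011
0010
gen 19: 1100
0011
1001
0011
1110
gen 20: 1100
0011
1101
1101
1010
gen 21: 0100
1111
0101
1101
1010
gen 22: 0101
1100
0100
1101
1010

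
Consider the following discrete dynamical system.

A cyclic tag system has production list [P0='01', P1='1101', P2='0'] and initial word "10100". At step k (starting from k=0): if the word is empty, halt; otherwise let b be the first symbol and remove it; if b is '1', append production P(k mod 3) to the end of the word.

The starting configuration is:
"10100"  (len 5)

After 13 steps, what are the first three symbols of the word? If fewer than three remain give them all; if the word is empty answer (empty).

t=0: "10100"  (len 5)
t=1: "010001"  (len 6)
t=2: "10001"  (len 5)
t=3: "00010"  (len 5)
t=4: "0010"  (len 4)
t=5: "010"  (len 3)
t=6: "10"  (len 2)
t=7: "001"  (len 3)
t=8: "01"  (len 2)
t=9: "1"  (len 1)
t=10: "01"  (len 2)
t=11: "1"  (len 1)
t=12: "0"  (len 1)
t=13: (halted — word empty)

(empty)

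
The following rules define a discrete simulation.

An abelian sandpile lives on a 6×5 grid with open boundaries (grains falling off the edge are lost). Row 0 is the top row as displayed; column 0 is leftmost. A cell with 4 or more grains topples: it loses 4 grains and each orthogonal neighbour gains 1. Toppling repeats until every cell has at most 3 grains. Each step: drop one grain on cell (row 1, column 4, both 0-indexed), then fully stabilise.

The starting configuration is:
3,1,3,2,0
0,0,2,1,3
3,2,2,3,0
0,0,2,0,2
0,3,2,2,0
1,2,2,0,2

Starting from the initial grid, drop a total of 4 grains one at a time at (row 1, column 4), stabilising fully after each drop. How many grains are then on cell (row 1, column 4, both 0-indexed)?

3

0) 3,1,3,2,0
0,0,2,1,3
3,2,2,3,0
0,0,2,0,2
0,3,2,2,0
1,2,2,0,2
1) 3,1,3,2,1
0,0,2,2,0
3,2,2,3,1
0,0,2,0,2
0,3,2,2,0
1,2,2,0,2
2) 3,1,3,2,1
0,0,2,2,1
3,2,2,3,1
0,0,2,0,2
0,3,2,2,0
1,2,2,0,2
3) 3,1,3,2,1
0,0,2,2,2
3,2,2,3,1
0,0,2,0,2
0,3,2,2,0
1,2,2,0,2
4) 3,1,3,2,1
0,0,2,2,3
3,2,2,3,1
0,0,2,0,2
0,3,2,2,0
1,2,2,0,2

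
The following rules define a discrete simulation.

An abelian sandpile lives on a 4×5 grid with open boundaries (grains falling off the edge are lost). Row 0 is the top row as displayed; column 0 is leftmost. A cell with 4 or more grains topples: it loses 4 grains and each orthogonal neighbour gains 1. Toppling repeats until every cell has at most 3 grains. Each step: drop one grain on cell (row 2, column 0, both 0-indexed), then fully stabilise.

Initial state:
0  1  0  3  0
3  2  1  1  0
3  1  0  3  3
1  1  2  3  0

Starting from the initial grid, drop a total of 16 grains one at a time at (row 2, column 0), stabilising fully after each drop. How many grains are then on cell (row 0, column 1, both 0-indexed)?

2

t=0: 0  1  0  3  0
3  2  1  1  0
3  1  0  3  3
1  1  2  3  0
t=1: 1  1  0  3  0
0  3  1  1  0
1  2  0  3  3
2  1  2  3  0
t=2: 1  1  0  3  0
0  3  1  1  0
2  2  0  3  3
2  1  2  3  0
t=3: 1  1  0  3  0
0  3  1  1  0
3  2  0  3  3
2  1  2  3  0
t=4: 1  1  0  3  0
1  3  1  1  0
0  3  0  3  3
3  1  2  3  0
t=5: 1  1  0  3  0
1  3  1  1  0
1  3  0  3  3
3  1  2  3  0
t=6: 1  1  0  3  0
1  3  1  1  0
2  3  0  3  3
3  1  2  3  0
t=7: 1  1  0  3  0
1  3  1  1  0
3  3  0  3  3
3  1  2  3  0
t=8: 1  2  0  3  0
3  0  2  1  0
2  1  1  3  3
0  3  2  3  0
t=9: 1  2  0  3  0
3  0  2  1  0
3  1  1  3  3
0  3  2  3  0
t=10: 2  2  0  3  0
0  1  2  1  0
1  2  1  3  3
1  3  2  3  0
t=11: 2  2  0  3  0
0  1  2  1  0
2  2  1  3  3
1  3  2  3  0
t=12: 2  2  0  3  0
0  1  2  1  0
3  2  1  3  3
1  3  2  3  0
t=13: 2  2  0  3  0
1  1  2  1  0
0  3  1  3  3
2  3  2  3  0
t=14: 2  2  0  3  0
1  1  2  1  0
1  3  1  3  3
2  3  2  3  0
t=15: 2  2  0  3  0
1  1  2  1  0
2  3  1  3  3
2  3  2  3  0
t=16: 2  2  0  3  0
1  1  2  1  0
3  3  1  3  3
2  3  2  3  0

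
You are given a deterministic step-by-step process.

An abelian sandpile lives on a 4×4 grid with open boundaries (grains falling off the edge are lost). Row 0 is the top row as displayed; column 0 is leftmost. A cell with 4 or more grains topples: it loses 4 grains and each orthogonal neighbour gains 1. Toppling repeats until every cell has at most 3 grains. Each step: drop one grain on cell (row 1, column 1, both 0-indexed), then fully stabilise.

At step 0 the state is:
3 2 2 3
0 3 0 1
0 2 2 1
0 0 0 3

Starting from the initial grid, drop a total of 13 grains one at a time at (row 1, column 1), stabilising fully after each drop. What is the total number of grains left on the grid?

step 0: 3 2 2 3
0 3 0 1
0 2 2 1
0 0 0 3
step 1: 3 3 2 3
1 0 1 1
0 3 2 1
0 0 0 3
step 2: 3 3 2 3
1 1 1 1
0 3 2 1
0 0 0 3
step 3: 3 3 2 3
1 2 1 1
0 3 2 1
0 0 0 3
step 4: 3 3 2 3
1 3 1 1
0 3 2 1
0 0 0 3
step 5: 0 1 3 3
3 2 2 1
1 0 3 1
0 1 0 3
step 6: 0 1 3 3
3 3 2 1
1 0 3 1
0 1 0 3
step 7: 1 2 3 3
0 1 3 1
2 1 3 1
0 1 0 3
step 8: 1 2 3 3
0 2 3 1
2 1 3 1
0 1 0 3
step 9: 1 2 3 3
0 3 3 1
2 1 3 1
0 1 0 3
step 10: 2 0 2 0
1 2 2 3
2 3 0 2
0 1 1 3
step 11: 2 0 2 0
1 3 2 3
2 3 0 2
0 1 1 3
step 12: 2 1 2 0
2 1 3 3
3 0 1 2
0 2 1 3
step 13: 2 1 2 0
2 2 3 3
3 0 1 2
0 2 1 3

27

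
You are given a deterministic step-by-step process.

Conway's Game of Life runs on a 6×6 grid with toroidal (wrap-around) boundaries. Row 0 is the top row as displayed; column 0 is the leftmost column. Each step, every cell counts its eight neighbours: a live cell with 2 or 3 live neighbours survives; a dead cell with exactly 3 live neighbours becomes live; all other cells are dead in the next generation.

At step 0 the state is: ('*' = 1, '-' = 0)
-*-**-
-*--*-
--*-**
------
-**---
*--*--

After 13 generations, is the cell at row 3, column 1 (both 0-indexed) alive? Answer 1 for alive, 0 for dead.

0

step 0: -*-**-
-*--*-
--*-**
------
-**---
*--*--
step 1: **-***
**----
---***
-***--
-**---
*--**-
step 2: ---*--
-*----
---***
**----
*---*-
------
step 3: ------
--**--
-**-**
**-*--
**---*
------
step 4: ------
-****-
----**
---*--
-**--*
*-----
step 5: -***--
--****
-----*
*-**-*
***---
**----
step 6: -----*
**---*
-*----
--****
---*--
---*--
step 7: ----**
-*---*
-*-*--
--***-
------
----*-
step 8: *---**
--*--*
**-*--
--***-
----*-
----**
step 9: *--*--
--**--
**---*
-**-**
------
*--*--
step 10: -*-**-
--****
-----*
-**-**
******
------
step 11: -----*
*-*--*
-*----
------
------
------
step 12: *----*
**---*
**----
------
------
------
step 13: -*---*
------
-*---*
------
------
------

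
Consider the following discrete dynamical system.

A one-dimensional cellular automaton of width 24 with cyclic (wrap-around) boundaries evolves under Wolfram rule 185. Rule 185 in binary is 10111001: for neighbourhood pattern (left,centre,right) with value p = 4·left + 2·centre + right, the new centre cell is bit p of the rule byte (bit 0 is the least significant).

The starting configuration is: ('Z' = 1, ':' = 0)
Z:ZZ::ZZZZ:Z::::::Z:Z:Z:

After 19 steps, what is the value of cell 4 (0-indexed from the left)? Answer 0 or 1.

t=0: Z:ZZ::ZZZZ:Z::::::Z:Z:Z:
t=1: :ZZ:Z:ZZZ:Z:ZZZZZ::Z:Z:Z
t=2: ZZ:Z:ZZZ:Z:ZZZZZ:Z::Z:Z:
t=3: Z:Z:ZZZ:Z:ZZZZZ:Z:Z::Z:Z
t=4: :Z:ZZZ:Z:ZZZZZ:Z:Z:Z::ZZ
t=5: Z:ZZZ:Z:ZZZZZ:Z:Z:Z:Z:Z:
t=6: :ZZZ:Z:ZZZZZ:Z:Z:Z:Z:Z:Z
t=7: ZZZ:Z:ZZZZZ:Z:Z:Z:Z:Z:Z:
t=8: ZZ:Z:ZZZZZ:Z:Z:Z:Z:Z:Z:Z
t=9: Z:Z:ZZZZZ:Z:Z:Z:Z:Z:Z:ZZ
t=10: :Z:ZZZZZ:Z:Z:Z:Z:Z:Z:ZZZ
t=11: Z:ZZZZZ:Z:Z:Z:Z:Z:Z:ZZZ:
t=12: :ZZZZZ:Z:Z:Z:Z:Z:Z:ZZZ:Z
t=13: ZZZZZ:Z:Z:Z:Z:Z:Z:ZZZ:Z:
t=14: ZZZZ:Z:Z:Z:Z:Z:Z:ZZZ:Z:Z
t=15: ZZZ:Z:Z:Z:Z:Z:Z:ZZZ:Z:ZZ
t=16: ZZ:Z:Z:Z:Z:Z:Z:ZZZ:Z:ZZZ
t=17: Z:Z:Z:Z:Z:Z:Z:ZZZ:Z:ZZZZ
t=18: :Z:Z:Z:Z:Z:Z:ZZZ:Z:ZZZZZ
t=19: Z:Z:Z:Z:Z:Z:ZZZ:Z:ZZZZZ:

1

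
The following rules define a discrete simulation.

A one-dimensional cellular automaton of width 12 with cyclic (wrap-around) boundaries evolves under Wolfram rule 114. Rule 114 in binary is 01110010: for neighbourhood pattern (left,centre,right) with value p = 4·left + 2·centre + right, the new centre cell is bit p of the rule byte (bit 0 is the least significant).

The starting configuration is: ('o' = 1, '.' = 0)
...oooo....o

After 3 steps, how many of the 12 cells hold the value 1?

t=0: ...oooo....o
t=1: o.o...oo..o.
t=2: .o.o.o.ooo.o
t=3: o.o.o.o..oo.

6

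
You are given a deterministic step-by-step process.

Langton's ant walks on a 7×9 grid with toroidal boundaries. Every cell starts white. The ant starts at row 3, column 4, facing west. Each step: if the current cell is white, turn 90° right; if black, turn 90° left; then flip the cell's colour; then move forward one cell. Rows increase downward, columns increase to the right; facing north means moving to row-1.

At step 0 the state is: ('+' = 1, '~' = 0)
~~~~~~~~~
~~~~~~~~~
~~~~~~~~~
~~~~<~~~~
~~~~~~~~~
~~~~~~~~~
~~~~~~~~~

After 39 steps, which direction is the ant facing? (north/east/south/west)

north

t=0: ~~~~~~~~~
~~~~~~~~~
~~~~~~~~~
~~~~<~~~~
~~~~~~~~~
~~~~~~~~~
~~~~~~~~~
t=1: ~~~~~~~~~
~~~~~~~~~
~~~~^~~~~
~~~~+~~~~
~~~~~~~~~
~~~~~~~~~
~~~~~~~~~
t=2: ~~~~~~~~~
~~~~~~~~~
~~~~+>~~~
~~~~+~~~~
~~~~~~~~~
~~~~~~~~~
~~~~~~~~~
t=3: ~~~~~~~~~
~~~~~~~~~
~~~~++~~~
~~~~+v~~~
~~~~~~~~~
~~~~~~~~~
~~~~~~~~~
t=4: ~~~~~~~~~
~~~~~~~~~
~~~~++~~~
~~~~<+~~~
~~~~~~~~~
~~~~~~~~~
~~~~~~~~~
t=5: ~~~~~~~~~
~~~~~~~~~
~~~~++~~~
~~~~~+~~~
~~~~v~~~~
~~~~~~~~~
~~~~~~~~~
t=6: ~~~~~~~~~
~~~~~~~~~
~~~~++~~~
~~~~~+~~~
~~~<+~~~~
~~~~~~~~~
~~~~~~~~~
t=7: ~~~~~~~~~
~~~~~~~~~
~~~~++~~~
~~~^~+~~~
~~~++~~~~
~~~~~~~~~
~~~~~~~~~
t=8: ~~~~~~~~~
~~~~~~~~~
~~~~++~~~
~~~+>+~~~
~~~++~~~~
~~~~~~~~~
~~~~~~~~~
t=9: ~~~~~~~~~
~~~~~~~~~
~~~~++~~~
~~~+++~~~
~~~+v~~~~
~~~~~~~~~
~~~~~~~~~
t=10: ~~~~~~~~~
~~~~~~~~~
~~~~++~~~
~~~+++~~~
~~~+~>~~~
~~~~~~~~~
~~~~~~~~~
t=11: ~~~~~~~~~
~~~~~~~~~
~~~~++~~~
~~~+++~~~
~~~+~+~~~
~~~~~v~~~
~~~~~~~~~
t=12: ~~~~~~~~~
~~~~~~~~~
~~~~++~~~
~~~+++~~~
~~~+~+~~~
~~~~<+~~~
~~~~~~~~~
t=13: ~~~~~~~~~
~~~~~~~~~
~~~~++~~~
~~~+++~~~
~~~+^+~~~
~~~~++~~~
~~~~~~~~~
t=14: ~~~~~~~~~
~~~~~~~~~
~~~~++~~~
~~~+++~~~
~~~++>~~~
~~~~++~~~
~~~~~~~~~
t=15: ~~~~~~~~~
~~~~~~~~~
~~~~++~~~
~~~++^~~~
~~~++~~~~
~~~~++~~~
~~~~~~~~~
t=16: ~~~~~~~~~
~~~~~~~~~
~~~~++~~~
~~~+<~~~~
~~~++~~~~
~~~~++~~~
~~~~~~~~~
t=17: ~~~~~~~~~
~~~~~~~~~
~~~~++~~~
~~~+~~~~~
~~~+v~~~~
~~~~++~~~
~~~~~~~~~
t=18: ~~~~~~~~~
~~~~~~~~~
~~~~++~~~
~~~+~~~~~
~~~+~>~~~
~~~~++~~~
~~~~~~~~~
t=19: ~~~~~~~~~
~~~~~~~~~
~~~~++~~~
~~~+~~~~~
~~~+~+~~~
~~~~+v~~~
~~~~~~~~~
t=20: ~~~~~~~~~
~~~~~~~~~
~~~~++~~~
~~~+~~~~~
~~~+~+~~~
~~~~+~>~~
~~~~~~~~~
t=21: ~~~~~~~~~
~~~~~~~~~
~~~~++~~~
~~~+~~~~~
~~~+~+~~~
~~~~+~+~~
~~~~~~v~~
t=22: ~~~~~~~~~
~~~~~~~~~
~~~~++~~~
~~~+~~~~~
~~~+~+~~~
~~~~+~+~~
~~~~~<+~~
t=23: ~~~~~~~~~
~~~~~~~~~
~~~~++~~~
~~~+~~~~~
~~~+~+~~~
~~~~+^+~~
~~~~~++~~
t=24: ~~~~~~~~~
~~~~~~~~~
~~~~++~~~
~~~+~~~~~
~~~+~+~~~
~~~~++>~~
~~~~~++~~
t=25: ~~~~~~~~~
~~~~~~~~~
~~~~++~~~
~~~+~~~~~
~~~+~+^~~
~~~~++~~~
~~~~~++~~
t=26: ~~~~~~~~~
~~~~~~~~~
~~~~++~~~
~~~+~~~~~
~~~+~++>~
~~~~++~~~
~~~~~++~~
t=27: ~~~~~~~~~
~~~~~~~~~
~~~~++~~~
~~~+~~~~~
~~~+~+++~
~~~~++~v~
~~~~~++~~
t=28: ~~~~~~~~~
~~~~~~~~~
~~~~++~~~
~~~+~~~~~
~~~+~+++~
~~~~++<+~
~~~~~++~~
t=29: ~~~~~~~~~
~~~~~~~~~
~~~~++~~~
~~~+~~~~~
~~~+~+^+~
~~~~++++~
~~~~~++~~
t=30: ~~~~~~~~~
~~~~~~~~~
~~~~++~~~
~~~+~~~~~
~~~+~<~+~
~~~~++++~
~~~~~++~~
t=31: ~~~~~~~~~
~~~~~~~~~
~~~~++~~~
~~~+~~~~~
~~~+~~~+~
~~~~+v++~
~~~~~++~~
t=32: ~~~~~~~~~
~~~~~~~~~
~~~~++~~~
~~~+~~~~~
~~~+~~~+~
~~~~+~>+~
~~~~~++~~
t=33: ~~~~~~~~~
~~~~~~~~~
~~~~++~~~
~~~+~~~~~
~~~+~~^+~
~~~~+~~+~
~~~~~++~~
t=34: ~~~~~~~~~
~~~~~~~~~
~~~~++~~~
~~~+~~~~~
~~~+~~+>~
~~~~+~~+~
~~~~~++~~
t=35: ~~~~~~~~~
~~~~~~~~~
~~~~++~~~
~~~+~~~^~
~~~+~~+~~
~~~~+~~+~
~~~~~++~~
t=36: ~~~~~~~~~
~~~~~~~~~
~~~~++~~~
~~~+~~~+>
~~~+~~+~~
~~~~+~~+~
~~~~~++~~
t=37: ~~~~~~~~~
~~~~~~~~~
~~~~++~~~
~~~+~~~++
~~~+~~+~v
~~~~+~~+~
~~~~~++~~
t=38: ~~~~~~~~~
~~~~~~~~~
~~~~++~~~
~~~+~~~++
~~~+~~+<+
~~~~+~~+~
~~~~~++~~
t=39: ~~~~~~~~~
~~~~~~~~~
~~~~++~~~
~~~+~~~^+
~~~+~~+++
~~~~+~~+~
~~~~~++~~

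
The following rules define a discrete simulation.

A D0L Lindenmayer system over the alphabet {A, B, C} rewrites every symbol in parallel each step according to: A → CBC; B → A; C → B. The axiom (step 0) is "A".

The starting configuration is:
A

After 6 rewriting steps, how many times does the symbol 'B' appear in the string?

6

k=0  A
k=1  CBC
k=2  BAB
k=3  ACBCA
k=4  CBCBABCBC
k=5  BABACBCABAB
k=6  ACBCACBCBABCBCACBCA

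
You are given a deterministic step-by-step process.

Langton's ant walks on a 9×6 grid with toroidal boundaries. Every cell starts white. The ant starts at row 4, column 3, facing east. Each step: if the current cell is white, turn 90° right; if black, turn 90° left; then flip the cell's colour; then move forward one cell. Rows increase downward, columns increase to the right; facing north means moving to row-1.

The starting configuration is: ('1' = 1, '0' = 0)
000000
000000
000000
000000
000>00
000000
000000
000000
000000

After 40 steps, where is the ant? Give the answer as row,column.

4,1

[0] 000000
000000
000000
000000
000>00
000000
000000
000000
000000
[1] 000000
000000
000000
000000
000100
000v00
000000
000000
000000
[2] 000000
000000
000000
000000
000100
00<100
000000
000000
000000
[3] 000000
000000
000000
000000
00^100
001100
000000
000000
000000
[4] 000000
000000
000000
000000
001>00
001100
000000
000000
000000
[5] 000000
000000
000000
000^00
001000
001100
000000
000000
000000
[6] 000000
000000
000000
0001>0
001000
001100
000000
000000
000000
[7] 000000
000000
000000
000110
0010v0
001100
000000
000000
000000
[8] 000000
000000
000000
000110
001<10
001100
000000
000000
000000
[9] 000000
000000
000000
000^10
001110
001100
000000
000000
000000
[10] 000000
000000
000000
00<010
001110
001100
000000
000000
000000
[11] 000000
000000
00^000
001010
001110
001100
000000
000000
000000
[12] 000000
000000
001>00
001010
001110
001100
000000
000000
000000
[13] 000000
000000
001100
001v10
001110
001100
000000
000000
000000
[14] 000000
000000
001100
00<110
001110
001100
000000
000000
000000
[15] 000000
000000
001100
000110
00v110
001100
000000
000000
000000
[16] 000000
000000
001100
000110
000>10
001100
000000
000000
000000
[17] 000000
000000
001100
000^10
000010
001100
000000
000000
000000
[18] 000000
000000
001100
00<010
000010
001100
000000
000000
000000
[19] 000000
000000
00^100
001010
000010
001100
000000
000000
000000
[20] 000000
000000
0<0100
001010
000010
001100
000000
000000
000000
[21] 000000
0^0000
010100
001010
000010
001100
000000
000000
000000
[22] 000000
01>000
010100
001010
000010
001100
000000
000000
000000
[23] 000000
011000
01v100
001010
000010
001100
000000
000000
000000
[24] 000000
011000
0<1100
001010
000010
001100
000000
000000
000000
[25] 000000
011000
001100
0v1010
000010
001100
000000
000000
000000
[26] 000000
011000
001100
<11010
000010
001100
000000
000000
000000
[27] 000000
011000
^01100
111010
000010
001100
000000
000000
000000
[28] 000000
011000
1>1100
111010
000010
001100
000000
000000
000000
[29] 000000
011000
111100
1v1010
000010
001100
000000
000000
000000
[30] 000000
011000
111100
10>010
000010
001100
000000
000000
000000
[31] 000000
011000
11^100
100010
000010
001100
000000
000000
000000
[32] 000000
011000
1<0100
100010
000010
001100
000000
000000
000000
[33] 000000
011000
100100
1v0010
000010
001100
000000
000000
000000
[34] 000000
011000
100100
<10010
000010
001100
000000
000000
000000
[35] 000000
011000
100100
010010
v00010
001100
000000
000000
000000
[36] 000000
011000
100100
010010
10001<
001100
000000
000000
000000
[37] 000000
011000
100100
01001^
100011
001100
000000
000000
000000
[38] 000000
011000
100100
>10011
100011
001100
000000
000000
000000
[39] 000000
011000
100100
110011
v00011
001100
000000
000000
000000
[40] 000000
011000
100100
110011
0>0011
001100
000000
000000
000000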